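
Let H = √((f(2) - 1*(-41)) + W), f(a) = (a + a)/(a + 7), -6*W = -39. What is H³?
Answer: 863*√1726/108 ≈ 331.98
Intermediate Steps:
W = 13/2 (W = -⅙*(-39) = 13/2 ≈ 6.5000)
f(a) = 2*a/(7 + a) (f(a) = (2*a)/(7 + a) = 2*a/(7 + a))
H = √1726/6 (H = √((2*2/(7 + 2) - 1*(-41)) + 13/2) = √((2*2/9 + 41) + 13/2) = √((2*2*(⅑) + 41) + 13/2) = √((4/9 + 41) + 13/2) = √(373/9 + 13/2) = √(863/18) = √1726/6 ≈ 6.9242)
H³ = (√1726/6)³ = 863*√1726/108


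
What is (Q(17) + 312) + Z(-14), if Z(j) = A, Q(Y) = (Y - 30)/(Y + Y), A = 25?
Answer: 11445/34 ≈ 336.62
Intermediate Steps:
Q(Y) = (-30 + Y)/(2*Y) (Q(Y) = (-30 + Y)/((2*Y)) = (-30 + Y)*(1/(2*Y)) = (-30 + Y)/(2*Y))
Z(j) = 25
(Q(17) + 312) + Z(-14) = ((½)*(-30 + 17)/17 + 312) + 25 = ((½)*(1/17)*(-13) + 312) + 25 = (-13/34 + 312) + 25 = 10595/34 + 25 = 11445/34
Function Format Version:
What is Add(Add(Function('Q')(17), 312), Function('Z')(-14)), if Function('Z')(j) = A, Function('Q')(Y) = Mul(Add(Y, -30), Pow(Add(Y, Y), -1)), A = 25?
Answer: Rational(11445, 34) ≈ 336.62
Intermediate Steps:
Function('Q')(Y) = Mul(Rational(1, 2), Pow(Y, -1), Add(-30, Y)) (Function('Q')(Y) = Mul(Add(-30, Y), Pow(Mul(2, Y), -1)) = Mul(Add(-30, Y), Mul(Rational(1, 2), Pow(Y, -1))) = Mul(Rational(1, 2), Pow(Y, -1), Add(-30, Y)))
Function('Z')(j) = 25
Add(Add(Function('Q')(17), 312), Function('Z')(-14)) = Add(Add(Mul(Rational(1, 2), Pow(17, -1), Add(-30, 17)), 312), 25) = Add(Add(Mul(Rational(1, 2), Rational(1, 17), -13), 312), 25) = Add(Add(Rational(-13, 34), 312), 25) = Add(Rational(10595, 34), 25) = Rational(11445, 34)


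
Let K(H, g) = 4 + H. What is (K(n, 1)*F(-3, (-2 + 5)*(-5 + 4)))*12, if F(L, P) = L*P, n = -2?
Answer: 216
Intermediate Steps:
(K(n, 1)*F(-3, (-2 + 5)*(-5 + 4)))*12 = ((4 - 2)*(-3*(-2 + 5)*(-5 + 4)))*12 = (2*(-9*(-1)))*12 = (2*(-3*(-3)))*12 = (2*9)*12 = 18*12 = 216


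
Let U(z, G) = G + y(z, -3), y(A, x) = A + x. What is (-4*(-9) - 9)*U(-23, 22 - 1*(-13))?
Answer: 243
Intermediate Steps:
U(z, G) = -3 + G + z (U(z, G) = G + (z - 3) = G + (-3 + z) = -3 + G + z)
(-4*(-9) - 9)*U(-23, 22 - 1*(-13)) = (-4*(-9) - 9)*(-3 + (22 - 1*(-13)) - 23) = (36 - 9)*(-3 + (22 + 13) - 23) = 27*(-3 + 35 - 23) = 27*9 = 243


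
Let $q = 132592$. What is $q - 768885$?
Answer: $-636293$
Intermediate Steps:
$q - 768885 = 132592 - 768885 = -636293$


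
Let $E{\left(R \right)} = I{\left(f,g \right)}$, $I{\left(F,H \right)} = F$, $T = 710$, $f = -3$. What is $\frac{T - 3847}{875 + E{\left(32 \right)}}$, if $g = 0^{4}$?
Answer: $- \frac{3137}{872} \approx -3.5975$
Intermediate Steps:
$g = 0$
$E{\left(R \right)} = -3$
$\frac{T - 3847}{875 + E{\left(32 \right)}} = \frac{710 - 3847}{875 - 3} = - \frac{3137}{872}$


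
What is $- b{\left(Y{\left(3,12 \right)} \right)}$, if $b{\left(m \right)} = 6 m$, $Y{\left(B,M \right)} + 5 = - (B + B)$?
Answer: $66$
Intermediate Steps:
$Y{\left(B,M \right)} = -5 - 2 B$ ($Y{\left(B,M \right)} = -5 - \left(B + B\right) = -5 - 2 B$)
$- b{\left(Y{\left(3,12 \right)} \right)} = - 6 \left(-5 - 6\right) = - 6 \left(-11\right) = \left(-1\right) \left(-66\right) = 66$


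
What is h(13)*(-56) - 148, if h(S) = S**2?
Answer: -9612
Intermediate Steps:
h(13)*(-56) - 148 = 13**2*(-56) - 148 = 169*(-56) - 148 = -9464 - 148 = -9612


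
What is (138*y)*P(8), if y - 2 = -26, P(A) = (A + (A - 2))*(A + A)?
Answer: -741888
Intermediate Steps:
P(A) = 2*A*(-2 + 2*A) (P(A) = (A + (-2 + A))*(2*A) = (-2 + 2*A)*(2*A) = 2*A*(-2 + 2*A))
y = -24 (y = 2 - 26 = -24)
(138*y)*P(8) = (138*(-24))*(4*8*(-1 + 8)) = -13248*8*7 = -3312*224 = -741888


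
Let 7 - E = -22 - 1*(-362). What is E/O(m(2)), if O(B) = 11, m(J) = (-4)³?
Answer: -333/11 ≈ -30.273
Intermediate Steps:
m(J) = -64
E = -333 (E = 7 - (-22 - 1*(-362)) = 7 - (-22 + 362) = 7 - 1*340 = 7 - 340 = -333)
E/O(m(2)) = -333/11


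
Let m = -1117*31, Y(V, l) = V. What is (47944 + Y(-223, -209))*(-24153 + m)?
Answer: -2805040380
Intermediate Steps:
m = -34627
(47944 + Y(-223, -209))*(-24153 + m) = (47944 - 223)*(-24153 - 34627) = 47721*(-58780) = -2805040380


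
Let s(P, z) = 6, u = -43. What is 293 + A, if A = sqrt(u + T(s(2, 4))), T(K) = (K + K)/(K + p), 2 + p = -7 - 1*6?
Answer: 293 + I*sqrt(399)/3 ≈ 293.0 + 6.6583*I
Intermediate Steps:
p = -15 (p = -2 + (-7 - 1*6) = -2 + (-7 - 6) = -2 - 13 = -15)
T(K) = 2*K/(-15 + K) (T(K) = (K + K)/(K - 15) = (2*K)/(-15 + K) = 2*K/(-15 + K))
A = I*sqrt(399)/3 (A = sqrt(-43 + 2*6/(-15 + 6)) = sqrt(-43 + 2*6/(-9)) = sqrt(-43 + 2*6*(-1/9)) = sqrt(-43 - 4/3) = sqrt(-133/3) = I*sqrt(399)/3 ≈ 6.6583*I)
293 + A = 293 + I*sqrt(399)/3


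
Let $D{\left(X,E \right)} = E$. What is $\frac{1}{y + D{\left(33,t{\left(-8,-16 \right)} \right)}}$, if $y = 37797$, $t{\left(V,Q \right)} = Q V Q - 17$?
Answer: $\frac{1}{35732} \approx 2.7986 \cdot 10^{-5}$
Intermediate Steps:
$t{\left(V,Q \right)} = -17 + V Q^{2}$ ($t{\left(V,Q \right)} = V Q^{2} - 17 = -17 + V Q^{2}$)
$\frac{1}{y + D{\left(33,t{\left(-8,-16 \right)} \right)}} = \frac{1}{37797 - \left(17 + 8 \left(-16\right)^{2}\right)} = \frac{1}{37797 - 2065} = \frac{1}{35732}$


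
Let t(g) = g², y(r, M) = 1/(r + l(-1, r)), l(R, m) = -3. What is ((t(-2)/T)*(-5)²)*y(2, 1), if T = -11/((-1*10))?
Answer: -1000/11 ≈ -90.909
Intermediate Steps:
T = 11/10 (T = -11/(-10) = -11*(-⅒) = 11/10 ≈ 1.1000)
y(r, M) = 1/(-3 + r) (y(r, M) = 1/(r - 3) = 1/(-3 + r))
((t(-2)/T)*(-5)²)*y(2, 1) = (((-2)²/(11/10))*(-5)²)/(-3 + 2) = ((4*(10/11))*25)/(-1) = ((40/11)*25)*(-1) = (1000/11)*(-1) = -1000/11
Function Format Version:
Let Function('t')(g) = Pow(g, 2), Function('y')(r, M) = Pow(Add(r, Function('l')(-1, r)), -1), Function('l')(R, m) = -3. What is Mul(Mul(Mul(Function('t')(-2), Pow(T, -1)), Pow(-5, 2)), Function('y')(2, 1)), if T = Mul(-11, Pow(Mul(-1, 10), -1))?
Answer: Rational(-1000, 11) ≈ -90.909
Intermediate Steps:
T = Rational(11, 10) (T = Mul(-11, Pow(-10, -1)) = Mul(-11, Rational(-1, 10)) = Rational(11, 10) ≈ 1.1000)
Function('y')(r, M) = Pow(Add(-3, r), -1) (Function('y')(r, M) = Pow(Add(r, -3), -1) = Pow(Add(-3, r), -1))
Mul(Mul(Mul(Function('t')(-2), Pow(T, -1)), Pow(-5, 2)), Function('y')(2, 1)) = Mul(Mul(Mul(Pow(-2, 2), Pow(Rational(11, 10), -1)), Pow(-5, 2)), Pow(Add(-3, 2), -1)) = Mul(Mul(Mul(4, Rational(10, 11)), 25), Pow(-1, -1)) = Mul(Mul(Rational(40, 11), 25), -1) = Mul(Rational(1000, 11), -1) = Rational(-1000, 11)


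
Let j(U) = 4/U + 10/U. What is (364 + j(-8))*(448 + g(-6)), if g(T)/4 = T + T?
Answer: 144900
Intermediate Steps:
g(T) = 8*T (g(T) = 4*(T + T) = 4*(2*T) = 8*T)
j(U) = 14/U
(364 + j(-8))*(448 + g(-6)) = (364 + 14/(-8))*(448 + 8*(-6)) = (364 + 14*(-1/8))*(448 - 48) = (364 - 7/4)*400 = (1449/4)*400 = 144900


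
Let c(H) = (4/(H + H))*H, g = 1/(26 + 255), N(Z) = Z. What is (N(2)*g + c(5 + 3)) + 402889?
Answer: 113212373/281 ≈ 4.0289e+5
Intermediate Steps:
g = 1/281 ≈ 0.0035587
c(H) = 2 (c(H) = (4/((2*H)))*H = (4*(1/(2*H)))*H = (2/H)*H = 2)
(N(2)*g + c(5 + 3)) + 402889 = (2*(1/281) + 2) + 402889 = (2/281 + 2) + 402889 = 564/281 + 402889 = 113212373/281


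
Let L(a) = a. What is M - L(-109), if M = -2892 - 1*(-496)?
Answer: -2287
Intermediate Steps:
M = -2396 (M = -2892 + 496 = -2396)
M - L(-109) = -2396 - 1*(-109) = -2396 + 109 = -2287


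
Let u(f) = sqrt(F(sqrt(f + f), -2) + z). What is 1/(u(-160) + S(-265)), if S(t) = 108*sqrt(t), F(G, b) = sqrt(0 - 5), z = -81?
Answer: 1/(sqrt(-81 + I*sqrt(5)) + 108*I*sqrt(265)) ≈ 4.0e-8 - 0.00056589*I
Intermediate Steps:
F(G, b) = I*sqrt(5) (F(G, b) = sqrt(-5) = I*sqrt(5))
u(f) = sqrt(-81 + I*sqrt(5)) (u(f) = sqrt(I*sqrt(5) - 81) = sqrt(-81 + I*sqrt(5)))
1/(u(-160) + S(-265)) = 1/(sqrt(-81 + I*sqrt(5)) + 108*sqrt(-265)) = 1/(sqrt(-81 + I*sqrt(5)) + 108*(I*sqrt(265))) = 1/(sqrt(-81 + I*sqrt(5)) + 108*I*sqrt(265))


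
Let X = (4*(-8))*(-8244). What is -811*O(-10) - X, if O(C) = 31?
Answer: -288949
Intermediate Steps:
X = 263808 (X = -32*(-8244) = 263808)
-811*O(-10) - X = -811*31 - 1*263808 = -25141 - 263808 = -288949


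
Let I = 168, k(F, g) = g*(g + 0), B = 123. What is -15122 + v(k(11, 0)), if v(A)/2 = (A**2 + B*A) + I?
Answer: -14786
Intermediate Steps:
k(F, g) = g**2 (k(F, g) = g*g = g**2)
v(A) = 336 + 2*A**2 + 246*A (v(A) = 2*((A**2 + 123*A) + 168) = 2*(168 + A**2 + 123*A) = 336 + 2*A**2 + 246*A)
-15122 + v(k(11, 0)) = -15122 + (336 + 2*(0**2)**2 + 246*0**2) = -15122 + (336 + 2*0**2 + 246*0) = -15122 + (336 + 2*0 + 0) = -15122 + (336 + 0 + 0) = -15122 + 336 = -14786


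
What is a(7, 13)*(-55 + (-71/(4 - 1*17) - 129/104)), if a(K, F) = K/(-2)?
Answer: 36967/208 ≈ 177.73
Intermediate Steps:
a(K, F) = -K/2 (a(K, F) = K*(-½) = -K/2)
a(7, 13)*(-55 + (-71/(4 - 1*17) - 129/104)) = (-½*7)*(-55 + (-71/(4 - 1*17) - 129/104)) = -7*(-55 + (-71/(4 - 17) - 129*1/104))/2 = -7*(-55 + (-71/(-13) - 129/104))/2 = -7*(-55 + (-71*(-1/13) - 129/104))/2 = -7*(-55 + (71/13 - 129/104))/2 = -7*(-55 + 439/104)/2 = -7/2*(-5281/104) = 36967/208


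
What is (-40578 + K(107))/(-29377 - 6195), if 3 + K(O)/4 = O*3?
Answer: 19653/17786 ≈ 1.1050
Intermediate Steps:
K(O) = -12 + 12*O (K(O) = -12 + 4*(O*3) = -12 + 4*(3*O) = -12 + 12*O)
(-40578 + K(107))/(-29377 - 6195) = (-40578 + (-12 + 12*107))/(-29377 - 6195) = (-40578 + (-12 + 1284))/(-35572) = (-40578 + 1272)*(-1/35572) = -39306*(-1/35572) = 19653/17786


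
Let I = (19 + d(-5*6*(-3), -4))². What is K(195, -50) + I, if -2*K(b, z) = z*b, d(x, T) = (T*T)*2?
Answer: 7476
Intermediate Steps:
d(x, T) = 2*T² (d(x, T) = T²*2 = 2*T²)
K(b, z) = -b*z/2 (K(b, z) = -z*b/2 = -b*z/2)
I = 2601 (I = (19 + 2*(-4)²)² = (19 + 2*16)² = (19 + 32)² = 51² = 2601)
K(195, -50) + I = -½*195*(-50) + 2601 = 4875 + 2601 = 7476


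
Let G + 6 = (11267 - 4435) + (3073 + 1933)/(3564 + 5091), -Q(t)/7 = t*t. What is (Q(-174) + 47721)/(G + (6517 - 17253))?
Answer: 1421246205/33836044 ≈ 42.004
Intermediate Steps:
Q(t) = -7*t**2 (Q(t) = -7*t*t = -7*t**2)
G = 59084036/8655 (G = -6 + ((11267 - 4435) + (3073 + 1933)/(3564 + 5091)) = -6 + (6832 + 5006/8655) = -6 + 59135966/8655 = 59084036/8655 ≈ 6826.6)
(Q(-174) + 47721)/(G + (6517 - 17253)) = (-7*(-174)**2 + 47721)/(59084036/8655 + (6517 - 17253)) = (-7*30276 + 47721)/(59084036/8655 - 10736) = (-211932 + 47721)/(-33836044/8655) = -164211*(-8655/33836044) = 1421246205/33836044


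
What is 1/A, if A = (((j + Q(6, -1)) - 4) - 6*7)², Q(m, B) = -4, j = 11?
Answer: 1/1521 ≈ 0.00065746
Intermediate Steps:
A = 1521 (A = (((11 - 4) - 4) - 6*7)² = ((7 - 4) - 42)² = (3 - 42)² = (-39)² = 1521)
1/A = 1/1521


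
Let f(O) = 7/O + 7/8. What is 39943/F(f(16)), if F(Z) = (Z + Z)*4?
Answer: 79886/21 ≈ 3804.1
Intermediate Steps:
f(O) = 7/8 + 7/O (f(O) = 7/O + 7*(1/8) = 7/O + 7/8 = 7/8 + 7/O)
F(Z) = 8*Z (F(Z) = (2*Z)*4 = 8*Z)
39943/F(f(16)) = 39943/((8*(7/8 + 7/16))) = 39943/((8*(21/16))) = 39943/(21/2) = 39943*(2/21) = 79886/21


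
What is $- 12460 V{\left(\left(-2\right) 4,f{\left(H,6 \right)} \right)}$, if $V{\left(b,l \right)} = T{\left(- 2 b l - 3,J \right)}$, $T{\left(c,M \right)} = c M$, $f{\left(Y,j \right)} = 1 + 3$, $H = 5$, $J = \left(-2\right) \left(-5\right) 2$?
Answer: $-15201200$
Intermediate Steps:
$J = 20$ ($J = 10 \cdot 2 = 20$)
$f{\left(Y,j \right)} = 4$
$T{\left(c,M \right)} = M c$
$V{\left(b,l \right)} = -60 - 40 b l$ ($V{\left(b,l \right)} = 20 \left(- 2 b l - 3\right) = 20 \left(-3 - 2 b l\right) = -60 - 40 b l$)
$- 12460 V{\left(\left(-2\right) 4,f{\left(H,6 \right)} \right)} = - 12460 \left(-60 - 40 \left(\left(-2\right) 4\right) 4\right) = - 12460 \left(-60 - \left(-320\right) 4\right) = - 12460 \left(-60 + 1280\right) = \left(-12460\right) 1220 = -15201200$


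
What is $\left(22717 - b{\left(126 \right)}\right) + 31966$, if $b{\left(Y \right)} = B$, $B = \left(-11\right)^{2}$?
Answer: $54562$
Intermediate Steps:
$B = 121$
$b{\left(Y \right)} = 121$
$\left(22717 - b{\left(126 \right)}\right) + 31966 = \left(22717 - 121\right) + 31966 = 22596 + 31966 = 54562$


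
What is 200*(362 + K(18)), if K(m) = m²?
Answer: 137200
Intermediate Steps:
200*(362 + K(18)) = 200*(362 + 18²) = 200*(362 + 324) = 200*686 = 137200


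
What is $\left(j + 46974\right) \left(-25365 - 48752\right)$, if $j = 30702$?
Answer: $-5757112092$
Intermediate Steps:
$\left(j + 46974\right) \left(-25365 - 48752\right) = \left(30702 + 46974\right) \left(-25365 - 48752\right) = 77676 \left(-74117\right) = -5757112092$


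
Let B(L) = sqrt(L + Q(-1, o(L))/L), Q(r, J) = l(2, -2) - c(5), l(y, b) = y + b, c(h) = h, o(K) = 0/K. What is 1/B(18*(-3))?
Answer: -3*I*sqrt(17466)/2911 ≈ -0.1362*I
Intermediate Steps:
o(K) = 0
l(y, b) = b + y
Q(r, J) = -5 (Q(r, J) = (-2 + 2) - 1*5 = 0 - 5 = -5)
B(L) = sqrt(L - 5/L)
1/B(18*(-3)) = 1/(sqrt(18*(-3) - 5/(18*(-3)))) = 1/(sqrt(-54 - 5/(-54))) = 1/(sqrt(-54 - 5*(-1/54))) = 1/(sqrt(-54 + 5/54)) = 1/(sqrt(-2911/54)) = 1/(I*sqrt(17466)/18) = -3*I*sqrt(17466)/2911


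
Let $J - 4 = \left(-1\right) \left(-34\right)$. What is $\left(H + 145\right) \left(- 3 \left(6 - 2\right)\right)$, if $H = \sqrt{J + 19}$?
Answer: $-1740 - 12 \sqrt{57} \approx -1830.6$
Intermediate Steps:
$J = 38$ ($J = 4 - -34 = 4 + 34 = 38$)
$H = \sqrt{57}$ ($H = \sqrt{38 + 19} = \sqrt{57} \approx 7.5498$)
$\left(H + 145\right) \left(- 3 \left(6 - 2\right)\right) = \left(\sqrt{57} + 145\right) \left(- 3 \left(6 - 2\right)\right) = \left(145 + \sqrt{57}\right) \left(\left(-3\right) 4\right) = \left(145 + \sqrt{57}\right) \left(-12\right) = -1740 - 12 \sqrt{57}$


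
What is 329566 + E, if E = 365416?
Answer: 694982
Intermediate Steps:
329566 + E = 329566 + 365416 = 694982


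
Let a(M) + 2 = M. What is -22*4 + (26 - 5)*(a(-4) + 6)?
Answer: -88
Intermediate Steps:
a(M) = -2 + M
-22*4 + (26 - 5)*(a(-4) + 6) = -22*4 + (26 - 5)*((-2 - 4) + 6) = -22*4 + 21*(-6 + 6) = -88 + 21*0 = -88 + 0 = -88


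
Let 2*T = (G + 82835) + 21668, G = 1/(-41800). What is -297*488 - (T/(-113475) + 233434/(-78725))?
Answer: -1443191230256614983/9957673330000 ≈ -1.4493e+5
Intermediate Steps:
G = -1/41800 ≈ -2.3923e-5
T = 4368225399/83600 (T = ((-1/41800 + 82835) + 21668)/2 = (3462502999/41800 + 21668)/2 = (½)*(4368225399/41800) = 4368225399/83600 ≈ 52252.)
-297*488 - (T/(-113475) + 233434/(-78725)) = -297*488 - ((4368225399/83600)/(-113475) + 233434/(-78725)) = -144936 - ((4368225399/83600)*(-1/113475) + 233434*(-1/78725)) = -144936 - (-1456075133/3162170000 - 233434/78725) = -144936 - 1*(-34111500265017/9957673330000) = -144936 + 34111500265017/9957673330000 = -1443191230256614983/9957673330000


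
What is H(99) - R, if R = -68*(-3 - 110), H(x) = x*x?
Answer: 2117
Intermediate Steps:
H(x) = x²
R = 7684 (R = -68*(-113) = 7684)
H(99) - R = 99² - 1*7684 = 9801 - 7684 = 2117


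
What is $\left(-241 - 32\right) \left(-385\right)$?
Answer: $105105$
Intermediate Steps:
$\left(-241 - 32\right) \left(-385\right) = \left(-273\right) \left(-385\right) = 105105$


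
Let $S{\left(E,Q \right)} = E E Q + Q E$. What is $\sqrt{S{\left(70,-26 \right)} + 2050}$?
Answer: $9 i \sqrt{1570} \approx 356.61 i$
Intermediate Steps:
$S{\left(E,Q \right)} = E Q + Q E^{2}$ ($S{\left(E,Q \right)} = E^{2} Q + E Q = Q E^{2} + E Q = E Q + Q E^{2}$)
$\sqrt{S{\left(70,-26 \right)} + 2050} = \sqrt{70 \left(-26\right) \left(1 + 70\right) + 2050} = \sqrt{70 \left(-26\right) 71 + 2050} = \sqrt{-129220 + 2050} = \sqrt{-127170} = 9 i \sqrt{1570}$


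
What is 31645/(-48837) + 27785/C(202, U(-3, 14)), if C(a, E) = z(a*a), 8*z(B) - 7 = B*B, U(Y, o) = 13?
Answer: -52677006967475/81311965200051 ≈ -0.64784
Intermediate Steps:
z(B) = 7/8 + B²/8 (z(B) = 7/8 + (B*B)/8 = 7/8 + B²/8)
C(a, E) = 7/8 + a⁴/8 (C(a, E) = 7/8 + (a*a)²/8 = 7/8 + (a²)²/8 = 7/8 + a⁴/8)
31645/(-48837) + 27785/C(202, U(-3, 14)) = 31645/(-48837) + 27785/(7/8 + (⅛)*202⁴) = 31645*(-1/48837) + 27785/(7/8 + (⅛)*1664966416) = -31645/48837 + 27785/(7/8 + 208120802) = -31645/48837 + 27785/(1664966423/8) = -31645/48837 + 27785*(8/1664966423) = -31645/48837 + 222280/1664966423 = -52677006967475/81311965200051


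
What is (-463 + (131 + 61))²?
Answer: 73441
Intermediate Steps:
(-463 + (131 + 61))² = (-463 + 192)² = (-271)² = 73441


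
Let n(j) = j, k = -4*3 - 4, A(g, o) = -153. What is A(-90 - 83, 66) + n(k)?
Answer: -169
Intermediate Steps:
k = -16 (k = -12 - 4 = -16)
A(-90 - 83, 66) + n(k) = -153 - 16 = -169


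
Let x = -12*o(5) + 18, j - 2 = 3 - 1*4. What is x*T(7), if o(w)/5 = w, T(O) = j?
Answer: -282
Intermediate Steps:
j = 1 (j = 2 + (3 - 1*4) = 2 + (3 - 4) = 2 - 1 = 1)
T(O) = 1
o(w) = 5*w
x = -282 (x = -60*5 + 18 = -12*25 + 18 = -300 + 18 = -282)
x*T(7) = -282*1 = -282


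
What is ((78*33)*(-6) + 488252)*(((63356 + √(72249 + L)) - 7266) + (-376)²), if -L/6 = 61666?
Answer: 93363504528 + 1418424*I*√33083 ≈ 9.3364e+10 + 2.5799e+8*I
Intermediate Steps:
L = -369996 (L = -6*61666 = -369996)
((78*33)*(-6) + 488252)*(((63356 + √(72249 + L)) - 7266) + (-376)²) = ((78*33)*(-6) + 488252)*(((63356 + √(72249 - 369996)) - 7266) + (-376)²) = (2574*(-6) + 488252)*(((63356 + √(-297747)) - 7266) + 141376) = (-15444 + 488252)*(((63356 + 3*I*√33083) - 7266) + 141376) = 472808*((56090 + 3*I*√33083) + 141376) = 472808*(197466 + 3*I*√33083) = 93363504528 + 1418424*I*√33083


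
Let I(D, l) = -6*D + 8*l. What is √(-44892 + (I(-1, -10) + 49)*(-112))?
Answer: 2*I*√10523 ≈ 205.16*I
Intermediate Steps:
√(-44892 + (I(-1, -10) + 49)*(-112)) = √(-44892 + ((-6*(-1) + 8*(-10)) + 49)*(-112)) = √(-44892 + ((6 - 80) + 49)*(-112)) = √(-44892 + (-74 + 49)*(-112)) = √(-44892 - 25*(-112)) = √(-44892 + 2800) = √(-42092) = 2*I*√10523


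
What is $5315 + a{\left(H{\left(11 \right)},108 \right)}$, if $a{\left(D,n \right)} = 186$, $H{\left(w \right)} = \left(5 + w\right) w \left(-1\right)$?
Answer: $5501$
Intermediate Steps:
$H{\left(w \right)} = - w \left(5 + w\right)$ ($H{\left(w \right)} = \left(5 + w\right) \left(- w\right) = - w \left(5 + w\right)$)
$5315 + a{\left(H{\left(11 \right)},108 \right)} = 5315 + 186 = 5501$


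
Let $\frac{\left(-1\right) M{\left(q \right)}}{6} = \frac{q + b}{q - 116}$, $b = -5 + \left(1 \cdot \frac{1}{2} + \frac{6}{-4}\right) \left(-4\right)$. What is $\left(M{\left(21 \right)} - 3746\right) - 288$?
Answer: $- \frac{76622}{19} \approx -4032.7$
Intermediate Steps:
$b = -1$ ($b = -5 + \left(1 \cdot \frac{1}{2} + 6 \left(- \frac{1}{4}\right)\right) \left(-4\right) = -5 + \left(\frac{1}{2} - \frac{3}{2}\right) \left(-4\right) = -5 - -4 = -5 + 4 = -1$)
$M{\left(q \right)} = - \frac{6 \left(-1 + q\right)}{-116 + q}$ ($M{\left(q \right)} = - 6 \frac{q - 1}{q - 116} = - 6 \frac{-1 + q}{-116 + q} = - \frac{6 \left(-1 + q\right)}{-116 + q}$)
$\left(M{\left(21 \right)} - 3746\right) - 288 = \left(\frac{6 \left(1 - 21\right)}{-116 + 21} - 3746\right) - 288 = \left(\frac{6 \left(1 - 21\right)}{-95} - 3746\right) - 288 = \left(6 \left(- \frac{1}{95}\right) \left(-20\right) - 3746\right) - 288 = \left(\frac{24}{19} - 3746\right) - 288 = - \frac{71150}{19} - 288 = - \frac{76622}{19}$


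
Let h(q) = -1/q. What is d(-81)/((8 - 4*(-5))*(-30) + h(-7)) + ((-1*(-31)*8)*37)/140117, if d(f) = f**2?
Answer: -6381207755/823747843 ≈ -7.7466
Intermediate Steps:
d(-81)/((8 - 4*(-5))*(-30) + h(-7)) + ((-1*(-31)*8)*37)/140117 = (-81)**2/((8 - 4*(-5))*(-30) - 1/(-7)) + ((-1*(-31)*8)*37)/140117 = 6561/((8 + 20)*(-30) - 1*(-1/7)) + ((31*8)*37)*(1/140117) = 6561/(28*(-30) + 1/7) + (248*37)*(1/140117) = 6561/(-840 + 1/7) + 9176*(1/140117) = 6561/(-5879/7) + 9176/140117 = 6561*(-7/5879) + 9176/140117 = -45927/5879 + 9176/140117 = -6381207755/823747843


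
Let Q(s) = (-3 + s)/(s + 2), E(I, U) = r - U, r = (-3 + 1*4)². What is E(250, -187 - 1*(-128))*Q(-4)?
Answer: 210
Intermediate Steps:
r = 1 (r = (-3 + 4)² = 1² = 1)
E(I, U) = 1 - U
Q(s) = (-3 + s)/(2 + s)
E(250, -187 - 1*(-128))*Q(-4) = (1 - (-187 - 1*(-128)))*((-3 - 4)/(2 - 4)) = (1 - (-187 + 128))*(-7/(-2)) = (1 - 1*(-59))*(-½*(-7)) = (1 + 59)*(7/2) = 60*(7/2) = 210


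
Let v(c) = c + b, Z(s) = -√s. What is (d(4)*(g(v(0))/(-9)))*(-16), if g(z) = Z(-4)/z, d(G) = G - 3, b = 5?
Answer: -32*I/45 ≈ -0.71111*I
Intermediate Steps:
d(G) = -3 + G
v(c) = 5 + c (v(c) = c + 5 = 5 + c)
g(z) = -2*I/z (g(z) = (-√(-4))/z = (-2*I)/z = -2*I/z)
(d(4)*(g(v(0))/(-9)))*(-16) = ((-3 + 4)*(-2*I/(5 + 0)/(-9)))*(-16) = (1*(-2*I/5*(-⅑)))*(-16) = (1*(2*I/45))*(-16) = (2*I/45)*(-16) = -32*I/45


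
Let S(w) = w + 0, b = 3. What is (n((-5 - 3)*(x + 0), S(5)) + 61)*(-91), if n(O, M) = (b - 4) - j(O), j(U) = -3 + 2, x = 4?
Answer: -5551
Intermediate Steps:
S(w) = w
j(U) = -1
n(O, M) = 0 (n(O, M) = (3 - 4) - 1*(-1) = -1 + 1 = 0)
(n((-5 - 3)*(x + 0), S(5)) + 61)*(-91) = (0 + 61)*(-91) = 61*(-91) = -5551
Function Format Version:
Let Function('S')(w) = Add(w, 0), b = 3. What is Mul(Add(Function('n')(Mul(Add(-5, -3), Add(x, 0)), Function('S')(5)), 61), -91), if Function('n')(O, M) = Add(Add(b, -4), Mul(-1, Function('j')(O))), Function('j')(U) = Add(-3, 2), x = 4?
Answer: -5551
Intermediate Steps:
Function('S')(w) = w
Function('j')(U) = -1
Function('n')(O, M) = 0 (Function('n')(O, M) = Add(Add(3, -4), Mul(-1, -1)) = Add(-1, 1) = 0)
Mul(Add(Function('n')(Mul(Add(-5, -3), Add(x, 0)), Function('S')(5)), 61), -91) = Mul(Add(0, 61), -91) = Mul(61, -91) = -5551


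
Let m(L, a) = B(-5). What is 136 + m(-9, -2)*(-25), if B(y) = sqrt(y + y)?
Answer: 136 - 25*I*sqrt(10) ≈ 136.0 - 79.057*I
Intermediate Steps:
B(y) = sqrt(2)*sqrt(y) (B(y) = sqrt(2*y) = sqrt(2)*sqrt(y))
m(L, a) = I*sqrt(10) (m(L, a) = sqrt(2)*sqrt(-5) = sqrt(2)*(I*sqrt(5)) = I*sqrt(10))
136 + m(-9, -2)*(-25) = 136 + (I*sqrt(10))*(-25) = 136 - 25*I*sqrt(10)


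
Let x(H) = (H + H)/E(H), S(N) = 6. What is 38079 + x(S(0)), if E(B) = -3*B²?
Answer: 342710/9 ≈ 38079.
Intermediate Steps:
x(H) = -2/(3*H) (x(H) = (H + H)/((-3*H²)) = (2*H)*(-1/(3*H²)) = -2/(3*H))
38079 + x(S(0)) = 38079 - ⅔/6 = 38079 - ⅔*⅙ = 38079 - ⅑ = 342710/9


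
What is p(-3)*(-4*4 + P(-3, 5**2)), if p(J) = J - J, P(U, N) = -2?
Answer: 0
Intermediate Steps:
p(J) = 0
p(-3)*(-4*4 + P(-3, 5**2)) = 0*(-4*4 - 2) = 0*(-16 - 2) = 0*(-18) = 0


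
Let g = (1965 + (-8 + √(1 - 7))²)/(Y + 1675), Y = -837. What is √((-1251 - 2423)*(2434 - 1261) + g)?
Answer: √(-3026390451614 - 13408*I*√6)/838 ≈ 1.1264e-5 - 2076.0*I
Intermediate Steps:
g = 1965/838 + (-8 + I*√6)²/838 (g = (1965 + (-8 + √(1 - 7))²)/(-837 + 1675) = (1965 + (-8 + √(-6))²)/838 = (1965 + (-8 + I*√6)²)*(1/838) = 1965/838 + (-8 + I*√6)²/838 ≈ 2.4141 - 0.046768*I)
√((-1251 - 2423)*(2434 - 1261) + g) = √((-1251 - 2423)*(2434 - 1261) + (2023/838 - 8*I*√6/419)) = √(-3674*1173 + (2023/838 - 8*I*√6/419)) = √(-4309602 + (2023/838 - 8*I*√6/419)) = √(-3611444453/838 - 8*I*√6/419)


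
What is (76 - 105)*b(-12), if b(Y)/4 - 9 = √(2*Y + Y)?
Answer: -1044 - 696*I ≈ -1044.0 - 696.0*I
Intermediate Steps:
b(Y) = 36 + 4*√3*√Y (b(Y) = 36 + 4*√(2*Y + Y) = 36 + 4*√(3*Y) = 36 + 4*(√3*√Y) = 36 + 4*√3*√Y)
(76 - 105)*b(-12) = (76 - 105)*(36 + 4*√3*√(-12)) = -29*(36 + 4*√3*(2*I*√3)) = -29*(36 + 24*I) = -1044 - 696*I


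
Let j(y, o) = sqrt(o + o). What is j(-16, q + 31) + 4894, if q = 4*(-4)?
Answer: 4894 + sqrt(30) ≈ 4899.5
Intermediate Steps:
q = -16
j(y, o) = sqrt(2)*sqrt(o) (j(y, o) = sqrt(2*o) = sqrt(2)*sqrt(o))
j(-16, q + 31) + 4894 = sqrt(2)*sqrt(-16 + 31) + 4894 = sqrt(2)*sqrt(15) + 4894 = sqrt(30) + 4894 = 4894 + sqrt(30)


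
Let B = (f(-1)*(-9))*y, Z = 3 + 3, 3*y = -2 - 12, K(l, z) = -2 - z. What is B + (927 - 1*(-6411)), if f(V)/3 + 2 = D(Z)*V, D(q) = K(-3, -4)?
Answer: 6834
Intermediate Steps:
y = -14/3 (y = (-2 - 12)/3 = (1/3)*(-14) = -14/3 ≈ -4.6667)
Z = 6
D(q) = 2 (D(q) = -2 - 1*(-4) = -2 + 4 = 2)
f(V) = -6 + 6*V (f(V) = -6 + 3*(2*V) = -6 + 6*V)
B = -504 (B = ((-6 + 6*(-1))*(-9))*(-14/3) = ((-6 - 6)*(-9))*(-14/3) = -12*(-9)*(-14/3) = 108*(-14/3) = -504)
B + (927 - 1*(-6411)) = -504 + (927 - 1*(-6411)) = -504 + (927 + 6411) = -504 + 7338 = 6834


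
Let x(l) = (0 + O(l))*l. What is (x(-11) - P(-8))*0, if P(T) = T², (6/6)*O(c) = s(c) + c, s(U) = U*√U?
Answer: 0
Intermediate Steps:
s(U) = U^(3/2)
O(c) = c + c^(3/2) (O(c) = c^(3/2) + c = c + c^(3/2))
x(l) = l*(l + l^(3/2)) (x(l) = (0 + (l + l^(3/2)))*l = (l + l^(3/2))*l = l*(l + l^(3/2)))
(x(-11) - P(-8))*0 = (-11*(-11 + (-11)^(3/2)) - 1*(-8)²)*0 = (-11*(-11 - 11*I*√11) - 1*64)*0 = ((121 + 121*I*√11) - 64)*0 = (57 + 121*I*√11)*0 = 0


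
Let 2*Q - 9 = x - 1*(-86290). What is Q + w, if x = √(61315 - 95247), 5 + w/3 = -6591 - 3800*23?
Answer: -477677/2 + I*√8483 ≈ -2.3884e+5 + 92.103*I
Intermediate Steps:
w = -281988 (w = -15 + 3*(-6591 - 3800*23) = -15 + 3*(-6591 - 1*87400) = -15 + 3*(-6591 - 87400) = -15 + 3*(-93991) = -15 - 281973 = -281988)
x = 2*I*√8483 (x = √(-33932) = 2*I*√8483 ≈ 184.21*I)
Q = 86299/2 + I*√8483 (Q = 9/2 + (2*I*√8483 - 1*(-86290))/2 = 9/2 + (2*I*√8483 + 86290)/2 = 9/2 + (86290 + 2*I*√8483)/2 = 9/2 + (43145 + I*√8483) = 86299/2 + I*√8483 ≈ 43150.0 + 92.103*I)
Q + w = (86299/2 + I*√8483) - 281988 = -477677/2 + I*√8483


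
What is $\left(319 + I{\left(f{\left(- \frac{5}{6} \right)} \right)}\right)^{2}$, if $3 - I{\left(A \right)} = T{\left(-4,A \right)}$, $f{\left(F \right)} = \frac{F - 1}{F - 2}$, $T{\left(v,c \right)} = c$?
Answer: $\frac{29844369}{289} \approx 1.0327 \cdot 10^{5}$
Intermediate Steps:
$f{\left(F \right)} = \frac{-1 + F}{-2 + F}$
$I{\left(A \right)} = 3 - A$
$\left(319 + I{\left(f{\left(- \frac{5}{6} \right)} \right)}\right)^{2} = \left(319 + \left(3 - \frac{-1 - \frac{5}{6}}{-2 - \frac{5}{6}}\right)\right)^{2} = \left(319 + \left(3 - \frac{1}{- \frac{17}{6}} \left(- \frac{11}{6}\right)\right)\right)^{2} = \left(319 + \left(3 - \left(- \frac{6}{17}\right) \left(- \frac{11}{6}\right)\right)\right)^{2} = \left(319 + \left(3 - \frac{11}{17}\right)\right)^{2} = \left(319 + \frac{40}{17}\right)^{2} = \left(\frac{5463}{17}\right)^{2} = \frac{29844369}{289}$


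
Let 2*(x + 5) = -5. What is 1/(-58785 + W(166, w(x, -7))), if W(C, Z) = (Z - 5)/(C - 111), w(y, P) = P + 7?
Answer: -11/646636 ≈ -1.7011e-5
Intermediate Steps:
x = -15/2 (x = -5 + (½)*(-5) = -5 - 5/2 = -15/2 ≈ -7.5000)
w(y, P) = 7 + P
W(C, Z) = (-5 + Z)/(-111 + C)
1/(-58785 + W(166, w(x, -7))) = 1/(-58785 + (-5 + (7 - 7))/(-111 + 166)) = 1/(-58785 + (-5 + 0)/55) = 1/(-58785 + (1/55)*(-5)) = 1/(-58785 - 1/11) = 1/(-646636/11) = -11/646636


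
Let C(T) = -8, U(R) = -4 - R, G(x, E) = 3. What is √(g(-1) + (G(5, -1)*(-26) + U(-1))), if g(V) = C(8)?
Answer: I*√89 ≈ 9.434*I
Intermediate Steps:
g(V) = -8
√(g(-1) + (G(5, -1)*(-26) + U(-1))) = √(-8 + (3*(-26) + (-4 - 1*(-1)))) = √(-8 + (-78 + (-4 + 1))) = √(-8 + (-78 - 3)) = √(-8 - 81) = √(-89) = I*√89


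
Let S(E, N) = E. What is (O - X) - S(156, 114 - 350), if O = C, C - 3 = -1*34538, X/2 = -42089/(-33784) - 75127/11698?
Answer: -3426493309105/98801308 ≈ -34681.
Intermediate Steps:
X = -1022866723/98801308 (X = 2*(-42089/(-33784) - 75127/11698) = 2*(-42089*(-1/33784) - 75127*1/11698) = 2*(42089/33784 - 75127/11698) = 2*(-1022866723/197602616) = -1022866723/98801308 ≈ -10.353)
C = -34535 (C = 3 - 1*34538 = 3 - 34538 = -34535)
O = -34535
(O - X) - S(156, 114 - 350) = (-34535 - 1*(-1022866723/98801308)) - 1*156 = (-34535 + 1022866723/98801308) - 156 = -3411080305057/98801308 - 156 = -3426493309105/98801308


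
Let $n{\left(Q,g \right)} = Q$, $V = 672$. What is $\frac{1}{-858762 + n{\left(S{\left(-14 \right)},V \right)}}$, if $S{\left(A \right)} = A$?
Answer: $- \frac{1}{858776} \approx -1.1644 \cdot 10^{-6}$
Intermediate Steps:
$\frac{1}{-858762 + n{\left(S{\left(-14 \right)},V \right)}} = \frac{1}{-858762 - 14} = \frac{1}{-858776} = - \frac{1}{858776}$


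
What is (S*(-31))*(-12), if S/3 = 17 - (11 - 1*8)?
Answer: 15624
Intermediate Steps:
S = 42 (S = 3*(17 - (11 - 1*8)) = 3*(17 - (11 - 8)) = 3*(17 - 1*3) = 3*(17 - 3) = 3*14 = 42)
(S*(-31))*(-12) = (42*(-31))*(-12) = -1302*(-12) = 15624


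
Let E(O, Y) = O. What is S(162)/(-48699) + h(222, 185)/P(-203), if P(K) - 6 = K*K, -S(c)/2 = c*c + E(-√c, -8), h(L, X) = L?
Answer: 241567122/223014365 - 2*√2/5411 ≈ 1.0827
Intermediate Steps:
S(c) = -2*c² + 2*√c (S(c) = -2*(c*c - √c) = -2*(c² - √c) = -2*c² + 2*√c)
P(K) = 6 + K² (P(K) = 6 + K*K = 6 + K²)
S(162)/(-48699) + h(222, 185)/P(-203) = (-2*162² + 2*√162)/(-48699) + 222/(6 + (-203)²) = (-2*26244 + 2*(9*√2))*(-1/48699) + 222/(6 + 41209) = (-52488 + 18*√2)*(-1/48699) + 222/41215 = (5832/5411 - 2*√2/5411) + 222*(1/41215) = (5832/5411 - 2*√2/5411) + 222/41215 = 241567122/223014365 - 2*√2/5411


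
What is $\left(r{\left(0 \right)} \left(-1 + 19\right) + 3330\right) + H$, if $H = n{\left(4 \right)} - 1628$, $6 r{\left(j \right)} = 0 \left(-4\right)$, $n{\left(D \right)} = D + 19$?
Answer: $1725$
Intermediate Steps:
$n{\left(D \right)} = 19 + D$
$r{\left(j \right)} = 0$ ($r{\left(j \right)} = \frac{0 \left(-4\right)}{6} = \frac{1}{6} \cdot 0 = 0$)
$H = -1605$ ($H = \left(19 + 4\right) - 1628 = 23 - 1628 = -1605$)
$\left(r{\left(0 \right)} \left(-1 + 19\right) + 3330\right) + H = \left(0 \left(-1 + 19\right) + 3330\right) - 1605 = \left(0 \cdot 18 + 3330\right) - 1605 = \left(0 + 3330\right) - 1605 = 3330 - 1605 = 1725$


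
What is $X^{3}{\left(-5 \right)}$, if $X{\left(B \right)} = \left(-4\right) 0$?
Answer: $0$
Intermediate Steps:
$X{\left(B \right)} = 0$
$X^{3}{\left(-5 \right)} = 0^{3} = 0$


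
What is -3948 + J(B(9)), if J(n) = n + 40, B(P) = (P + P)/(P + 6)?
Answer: -19534/5 ≈ -3906.8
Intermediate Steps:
B(P) = 2*P/(6 + P) (B(P) = (2*P)/(6 + P) = 2*P/(6 + P))
J(n) = 40 + n
-3948 + J(B(9)) = -3948 + (40 + 2*9/(6 + 9)) = -3948 + (40 + 2*9/15) = -3948 + (40 + 2*9*(1/15)) = -3948 + (40 + 6/5) = -3948 + 206/5 = -19534/5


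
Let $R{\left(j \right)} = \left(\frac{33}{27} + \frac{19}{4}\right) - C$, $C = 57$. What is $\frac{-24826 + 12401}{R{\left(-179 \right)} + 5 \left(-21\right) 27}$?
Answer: $\frac{447300}{103897} \approx 4.3052$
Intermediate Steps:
$R{\left(j \right)} = - \frac{1837}{36}$ ($R{\left(j \right)} = \left(\frac{33}{27} + \frac{19}{4}\right) - 57 = \left(33 \cdot \frac{1}{27} + 19 \cdot \frac{1}{4}\right) - 57 = \left(\frac{11}{9} + \frac{19}{4}\right) - 57 = \frac{215}{36} - 57 = - \frac{1837}{36}$)
$\frac{-24826 + 12401}{R{\left(-179 \right)} + 5 \left(-21\right) 27} = \frac{-24826 + 12401}{- \frac{1837}{36} + 5 \left(-21\right) 27} = - \frac{12425}{- \frac{1837}{36} - 2835} = - \frac{12425}{- \frac{103897}{36}} = \left(-12425\right) \left(- \frac{36}{103897}\right) = \frac{447300}{103897}$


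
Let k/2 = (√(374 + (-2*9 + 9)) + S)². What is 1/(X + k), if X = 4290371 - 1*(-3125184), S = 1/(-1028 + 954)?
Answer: 55597248450278/412325039743367770601 + 405224*√365/412325039743367770601 ≈ 1.3484e-7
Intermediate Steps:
S = -1/74 (S = 1/(-74) = -1/74 ≈ -0.013514)
k = 2*(-1/74 + √365)² (k = 2*(√(374 + (-2*9 + 9)) - 1/74)² = 2*(√(374 + (-18 + 9)) - 1/74)² = 2*(√(374 - 9) - 1/74)² = 2*(√365 - 1/74)² = 2*(-1/74 + √365)² ≈ 728.97)
X = 7415555 (X = 4290371 + 3125184 = 7415555)
1/(X + k) = 1/(7415555 + (1998741/2738 - 2*√365/37)) = 1/(20305788331/2738 - 2*√365/37)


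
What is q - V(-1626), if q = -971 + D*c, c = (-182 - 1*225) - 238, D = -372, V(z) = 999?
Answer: 237970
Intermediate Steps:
c = -645 (c = (-182 - 225) - 238 = -407 - 238 = -645)
q = 238969 (q = -971 - 372*(-645) = -971 + 239940 = 238969)
q - V(-1626) = 238969 - 1*999 = 238969 - 999 = 237970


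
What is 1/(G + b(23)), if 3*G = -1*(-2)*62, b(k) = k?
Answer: 3/193 ≈ 0.015544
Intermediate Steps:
G = 124/3 (G = (-1*(-2)*62)/3 = (2*62)/3 = (⅓)*124 = 124/3 ≈ 41.333)
1/(G + b(23)) = 1/(124/3 + 23) = 1/(193/3) = 3/193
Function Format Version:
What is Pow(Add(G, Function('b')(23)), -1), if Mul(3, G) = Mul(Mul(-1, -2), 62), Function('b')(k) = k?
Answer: Rational(3, 193) ≈ 0.015544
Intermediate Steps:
G = Rational(124, 3) (G = Mul(Rational(1, 3), Mul(Mul(-1, -2), 62)) = Mul(Rational(1, 3), Mul(2, 62)) = Mul(Rational(1, 3), 124) = Rational(124, 3) ≈ 41.333)
Pow(Add(G, Function('b')(23)), -1) = Pow(Add(Rational(124, 3), 23), -1) = Pow(Rational(193, 3), -1) = Rational(3, 193)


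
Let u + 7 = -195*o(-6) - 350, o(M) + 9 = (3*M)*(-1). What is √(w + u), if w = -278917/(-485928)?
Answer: I*√13848961754462/80988 ≈ 45.95*I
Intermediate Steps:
o(M) = -9 - 3*M (o(M) = -9 + (3*M)*(-1) = -9 - 3*M)
w = 278917/485928 (w = -278917*(-1/485928) = 278917/485928 ≈ 0.57399)
u = -2112 (u = -7 + (-195*(-9 - 3*(-6)) - 350) = -7 + (-195*(-9 + 18) - 350) = -7 + (-195*9 - 350) = -7 + (-1755 - 350) = -7 - 2105 = -2112)
√(w + u) = √(278917/485928 - 2112) = √(-1026001019/485928) = I*√13848961754462/80988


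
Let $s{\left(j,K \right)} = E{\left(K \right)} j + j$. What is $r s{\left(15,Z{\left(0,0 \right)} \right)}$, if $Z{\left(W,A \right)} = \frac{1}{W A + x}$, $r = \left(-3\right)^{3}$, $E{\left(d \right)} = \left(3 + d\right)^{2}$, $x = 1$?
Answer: $-6885$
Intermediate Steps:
$r = -27$
$Z{\left(W,A \right)} = \frac{1}{1 + A W}$ ($Z{\left(W,A \right)} = \frac{1}{W A + 1} = \frac{1}{A W + 1} = \frac{1}{1 + A W}$)
$s{\left(j,K \right)} = j + j \left(3 + K\right)^{2}$ ($s{\left(j,K \right)} = \left(3 + K\right)^{2} j + j = j \left(3 + K\right)^{2} + j = j + j \left(3 + K\right)^{2}$)
$r s{\left(15,Z{\left(0,0 \right)} \right)} = - 27 \cdot 15 \left(1 + \left(3 + \frac{1}{1 + 0 \cdot 0}\right)^{2}\right) = - 27 \cdot 15 \left(1 + \left(3 + \frac{1}{1 + 0}\right)^{2}\right) = - 27 \cdot 15 \left(1 + \left(3 + 1^{-1}\right)^{2}\right) = - 27 \cdot 15 \left(1 + \left(3 + 1\right)^{2}\right) = - 27 \cdot 15 \left(1 + 4^{2}\right) = - 27 \cdot 15 \left(1 + 16\right) = - 27 \cdot 15 \cdot 17 = \left(-27\right) 255 = -6885$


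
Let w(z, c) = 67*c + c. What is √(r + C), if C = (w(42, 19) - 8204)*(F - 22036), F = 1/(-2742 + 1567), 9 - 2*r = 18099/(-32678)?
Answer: 3*√998023288591725081339/7679330 ≈ 12342.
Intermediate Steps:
r = 312201/65356 (r = 9/2 - 18099/(2*(-32678)) = 9/2 - 18099*(-1)/(2*32678) = 9/2 - ½*(-18099/32678) = 9/2 + 18099/65356 = 312201/65356 ≈ 4.7769)
F = -1/1175 (F = 1/(-1175) = -1/1175 ≈ -0.00085106)
w(z, c) = 68*c
C = 178967584512/1175 (C = (68*19 - 8204)*(-1/1175 - 22036) = (1292 - 8204)*(-25892301/1175) = -6912*(-25892301/1175) = 178967584512/1175 ≈ 1.5231e+8)
√(r + C) = √(312201/65356 + 178967584512/1175) = √(11696605820202447/76793300) = 3*√998023288591725081339/7679330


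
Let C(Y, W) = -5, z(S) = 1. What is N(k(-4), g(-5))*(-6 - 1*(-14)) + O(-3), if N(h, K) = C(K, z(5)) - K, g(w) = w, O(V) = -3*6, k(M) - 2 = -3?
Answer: -18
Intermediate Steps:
k(M) = -1 (k(M) = 2 - 3 = -1)
O(V) = -18
N(h, K) = -5 - K
N(k(-4), g(-5))*(-6 - 1*(-14)) + O(-3) = (-5 - 1*(-5))*(-6 - 1*(-14)) - 18 = (-5 + 5)*(-6 + 14) - 18 = 0*8 - 18 = 0 - 18 = -18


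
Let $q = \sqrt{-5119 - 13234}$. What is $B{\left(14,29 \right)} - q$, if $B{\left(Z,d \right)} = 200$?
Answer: $200 - i \sqrt{18353} \approx 200.0 - 135.47 i$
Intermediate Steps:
$q = i \sqrt{18353}$ ($q = \sqrt{-18353} = i \sqrt{18353} \approx 135.47 i$)
$B{\left(14,29 \right)} - q = 200 - i \sqrt{18353}$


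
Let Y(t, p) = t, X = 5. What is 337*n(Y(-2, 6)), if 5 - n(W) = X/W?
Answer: 5055/2 ≈ 2527.5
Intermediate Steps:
n(W) = 5 - 5/W
337*n(Y(-2, 6)) = 337*(5 - 5/(-2)) = 337*(5 - 5*(-½)) = 337*(5 + 5/2) = 337*(15/2) = 5055/2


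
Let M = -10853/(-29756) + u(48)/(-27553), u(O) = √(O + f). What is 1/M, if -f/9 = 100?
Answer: 245167070363927212/89421315429323353 + 48791928950816*I*√213/89421315429323353 ≈ 2.7417 + 0.0079634*I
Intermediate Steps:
f = -900 (f = -9*100 = -900)
u(O) = √(-900 + O) (u(O) = √(O - 900) = √(-900 + O))
M = 10853/29756 - 2*I*√213/27553 (M = -10853/(-29756) + √(-900 + 48)/(-27553) = -10853*(-1/29756) + √(-852)*(-1/27553) = 10853/29756 + (2*I*√213)*(-1/27553) = 10853/29756 - 2*I*√213/27553 ≈ 0.36473 - 0.0010594*I)
1/M = 1/(10853/29756 - 2*I*√213/27553)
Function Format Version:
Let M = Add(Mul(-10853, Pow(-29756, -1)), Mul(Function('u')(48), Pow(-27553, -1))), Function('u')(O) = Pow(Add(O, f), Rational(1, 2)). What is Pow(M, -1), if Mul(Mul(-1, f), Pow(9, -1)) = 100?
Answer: Add(Rational(245167070363927212, 89421315429323353), Mul(Rational(48791928950816, 89421315429323353), I, Pow(213, Rational(1, 2)))) ≈ Add(2.7417, Mul(0.0079634, I))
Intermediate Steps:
f = -900 (f = Mul(-9, 100) = -900)
Function('u')(O) = Pow(Add(-900, O), Rational(1, 2)) (Function('u')(O) = Pow(Add(O, -900), Rational(1, 2)) = Pow(Add(-900, O), Rational(1, 2)))
M = Add(Rational(10853, 29756), Mul(Rational(-2, 27553), I, Pow(213, Rational(1, 2)))) (M = Add(Mul(-10853, Pow(-29756, -1)), Mul(Pow(Add(-900, 48), Rational(1, 2)), Pow(-27553, -1))) = Add(Mul(-10853, Rational(-1, 29756)), Mul(Pow(-852, Rational(1, 2)), Rational(-1, 27553))) = Add(Rational(10853, 29756), Mul(Mul(2, I, Pow(213, Rational(1, 2))), Rational(-1, 27553))) = Add(Rational(10853, 29756), Mul(Rational(-2, 27553), I, Pow(213, Rational(1, 2)))) ≈ Add(0.36473, Mul(-0.0010594, I)))
Pow(M, -1) = Pow(Add(Rational(10853, 29756), Mul(Rational(-2, 27553), I, Pow(213, Rational(1, 2)))), -1)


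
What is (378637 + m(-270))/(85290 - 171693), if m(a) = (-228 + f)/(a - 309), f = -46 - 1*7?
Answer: -219231104/50027337 ≈ -4.3822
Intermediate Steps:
f = -53 (f = -46 - 7 = -53)
m(a) = -281/(-309 + a) (m(a) = (-228 - 53)/(a - 309) = -281/(-309 + a))
(378637 + m(-270))/(85290 - 171693) = (378637 - 281/(-309 - 270))/(85290 - 171693) = (378637 - 281/(-579))/(-86403) = (378637 - 281*(-1/579))*(-1/86403) = (378637 + 281/579)*(-1/86403) = (219231104/579)*(-1/86403) = -219231104/50027337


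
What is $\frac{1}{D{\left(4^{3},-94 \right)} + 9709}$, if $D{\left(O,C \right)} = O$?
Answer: $\frac{1}{9773} \approx 0.00010232$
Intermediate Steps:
$\frac{1}{D{\left(4^{3},-94 \right)} + 9709} = \frac{1}{4^{3} + 9709} = \frac{1}{64 + 9709} = \frac{1}{9773}$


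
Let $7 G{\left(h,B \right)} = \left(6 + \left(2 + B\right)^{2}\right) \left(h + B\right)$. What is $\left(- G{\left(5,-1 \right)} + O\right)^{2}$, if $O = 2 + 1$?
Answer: $1$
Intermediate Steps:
$G{\left(h,B \right)} = \frac{\left(6 + \left(2 + B\right)^{2}\right) \left(B + h\right)}{7}$ ($G{\left(h,B \right)} = \frac{\left(6 + \left(2 + B\right)^{2}\right) \left(h + B\right)}{7} = \frac{\left(6 + \left(2 + B\right)^{2}\right) \left(B + h\right)}{7}$)
$O = 3$
$\left(- G{\left(5,-1 \right)} + O\right)^{2} = \left(- (\frac{6}{7} \left(-1\right) + \frac{6}{7} \cdot 5 + \frac{1}{7} \left(-1\right) \left(2 - 1\right)^{2} + \frac{1}{7} \cdot 5 \left(2 - 1\right)^{2}) + 3\right)^{2} = \left(- (- \frac{6}{7} + \frac{30}{7} + \frac{1}{7} \left(-1\right) 1^{2} + \frac{1}{7} \cdot 5 \cdot 1^{2}) + 3\right)^{2} = \left(- (- \frac{6}{7} + \frac{30}{7} + \frac{1}{7} \left(-1\right) 1 + \frac{1}{7} \cdot 5 \cdot 1) + 3\right)^{2} = \left(- (- \frac{6}{7} + \frac{30}{7} - \frac{1}{7} + \frac{5}{7}) + 3\right)^{2} = \left(\left(-1\right) 4 + 3\right)^{2} = \left(-4 + 3\right)^{2} = \left(-1\right)^{2} = 1$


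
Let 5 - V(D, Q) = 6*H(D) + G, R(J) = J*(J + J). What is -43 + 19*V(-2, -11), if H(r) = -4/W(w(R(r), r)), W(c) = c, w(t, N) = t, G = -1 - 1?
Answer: 147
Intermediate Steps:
G = -2
R(J) = 2*J**2 (R(J) = J*(2*J) = 2*J**2)
H(r) = -2/r**2 (H(r) = -4*1/(2*r**2) = -2/r**2)
V(D, Q) = 7 + 12/D**2 (V(D, Q) = 5 - (6*(-2/D**2) - 2) = 5 - (-12/D**2 - 2) = 5 - (-2 - 12/D**2) = 5 + (2 + 12/D**2) = 7 + 12/D**2)
-43 + 19*V(-2, -11) = -43 + 19*(7 + 12/(-2)**2) = -43 + 19*(7 + 12*(1/4)) = -43 + 19*(7 + 3) = -43 + 19*10 = -43 + 190 = 147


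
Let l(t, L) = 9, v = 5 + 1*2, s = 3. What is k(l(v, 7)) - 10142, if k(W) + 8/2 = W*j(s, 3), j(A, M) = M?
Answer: -10119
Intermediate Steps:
v = 7 (v = 5 + 2 = 7)
k(W) = -4 + 3*W (k(W) = -4 + W*3 = -4 + 3*W)
k(l(v, 7)) - 10142 = (-4 + 3*9) - 10142 = (-4 + 27) - 10142 = 23 - 10142 = -10119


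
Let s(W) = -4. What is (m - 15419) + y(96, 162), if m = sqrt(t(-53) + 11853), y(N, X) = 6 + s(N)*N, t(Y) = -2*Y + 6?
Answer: -15797 + sqrt(11965) ≈ -15688.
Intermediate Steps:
t(Y) = 6 - 2*Y
y(N, X) = 6 - 4*N
m = sqrt(11965) (m = sqrt((6 - 2*(-53)) + 11853) = sqrt((6 + 106) + 11853) = sqrt(112 + 11853) = sqrt(11965) ≈ 109.38)
(m - 15419) + y(96, 162) = (sqrt(11965) - 15419) + (6 - 4*96) = (-15419 + sqrt(11965)) + (6 - 384) = (-15419 + sqrt(11965)) - 378 = -15797 + sqrt(11965)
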